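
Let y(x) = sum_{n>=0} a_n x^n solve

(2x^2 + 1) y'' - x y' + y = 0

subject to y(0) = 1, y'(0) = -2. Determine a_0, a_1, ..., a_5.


Ansatz: y(x) = sum_{n>=0} a_n x^n, so y'(x) = sum_{n>=1} n a_n x^(n-1) and y''(x) = sum_{n>=2} n(n-1) a_n x^(n-2).
Substitute into P(x) y'' + Q(x) y' + R(x) y = 0 with P(x) = 2x^2 + 1, Q(x) = -x, R(x) = 1, and match powers of x.
Initial conditions: a_0 = 1, a_1 = -2.
Setting the coefficient of each power of x to zero and solving order by order (substituting the coefficients already found):
  x^0: 2 a_2 + a_0 = 0  ->  2 a_2 = -a_0 = -1  ->  a_2 = -1/2
  x^1: 6 a_3 = 0  ->  a_3 = 0
  x^2: 12 a_4 + 3 a_2 = 0  ->  12 a_4 = -3 a_2 = 3/2  ->  a_4 = 1/8
  x^3: 20 a_5 + 10 a_3 = 0  ->  20 a_5 = -10 a_3 = 0  ->  a_5 = 0
Truncated series: y(x) = 1 - 2 x - (1/2) x^2 + (1/8) x^4 + O(x^6).

a_0 = 1; a_1 = -2; a_2 = -1/2; a_3 = 0; a_4 = 1/8; a_5 = 0


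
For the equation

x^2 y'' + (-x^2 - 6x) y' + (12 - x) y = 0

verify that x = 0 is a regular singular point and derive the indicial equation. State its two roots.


Divide by x^2 to reach normal form y'' + P_1(x) y' + P_2(x) y = 0 with P_1(x) = -1 - 6/x and P_2(x) = -1/x + 12/x^2.
x = 0 is a singular point because the y'-coefficient -1 - 6/x has a pole at x = 0 and the y-coefficient -1/x + 12/x^2 has a pole at x = 0.
It is a regular singular point because x P_1(x) = p(x) = -x - 6 and x^2 P_2(x) = q(x) = 12 - x are polynomials, hence analytic at x = 0.
p(0) = -6,  q(0) = 12.
Indicial equation: r(r-1) + p(0) r + q(0) = 0, i.e. r^2 + (p(0) - 1) r + q(0) = 0, i.e. r^2 - 7 r + 12 = 0.
Discriminant: (-7)^2 - 4(12) = 1, so r = (7 ± 1)/2.
Solving: r_1 = 4, r_2 = 3.

indicial: r^2 - 7 r + 12 = 0; roots r_1 = 4, r_2 = 3


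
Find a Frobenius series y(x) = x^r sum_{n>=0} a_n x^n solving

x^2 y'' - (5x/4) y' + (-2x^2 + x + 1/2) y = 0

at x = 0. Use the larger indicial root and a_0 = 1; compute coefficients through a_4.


Write in Frobenius form y'' + (p(x)/x) y' + (q(x)/x^2) y = 0:
  p(x) = -5/4,  q(x) = -2x^2 + x + 1/2.
Indicial equation: r(r-1) + (-5/4) r + (1/2) = 0 -> roots r_1 = 2, r_2 = 1/4.
Take r = r_1 = 2. Let y(x) = x^r sum_{n>=0} a_n x^n with a_0 = 1.
Substitute y = x^r sum a_n x^n and match x^{r+n}. The recurrence is
  D(n) a_n + 1 a_{n-1} - 2 a_{n-2} = 0,  where D(n) = (r+n)(r+n-1) + (-5/4)(r+n) + (1/2).
  a_n = [-1 a_{n-1} + 2 a_{n-2}] / D(n).
Since the indicial polynomial factors as (r - r_1)(r - r_2), D(n) = (r_1 + n - r_1)(r_1 + n - r_2) = n(n + 7/4).
Evaluating step by step (a_0 = 1):
  n = 1: D(1) = 1(1 + 7/4) = 11/4; numerator = -1(1) = -1; a_1 = (-1)/(11/4) = -4/11
  n = 2: D(2) = 2(2 + 7/4) = 15/2; numerator = -1(-4/11) + 2(1) = 26/11; a_2 = (26/11)/(15/2) = 52/165
  n = 3: D(3) = 3(3 + 7/4) = 57/4; numerator = -1(52/165) + 2(-4/11) = -172/165; a_3 = (-172/165)/(57/4) = -688/9405
  n = 4: D(4) = 4(4 + 7/4) = 23; numerator = -1(-688/9405) + 2(52/165) = 6616/9405; a_4 = (6616/9405)/(23) = 6616/216315

r = 2; a_0 = 1; a_1 = -4/11; a_2 = 52/165; a_3 = -688/9405; a_4 = 6616/216315


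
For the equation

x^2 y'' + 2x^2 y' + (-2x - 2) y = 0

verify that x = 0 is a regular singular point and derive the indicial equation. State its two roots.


Divide by x^2 to reach normal form y'' + P_1(x) y' + P_2(x) y = 0 with P_1(x) = 2 and P_2(x) = -2/x - 2/x^2.
x = 0 is a singular point because the y-coefficient -2/x - 2/x^2 has a pole at x = 0.
It is a regular singular point because x P_1(x) = p(x) = 2x and x^2 P_2(x) = q(x) = -2x - 2 are polynomials, hence analytic at x = 0.
p(0) = 0,  q(0) = -2.
Indicial equation: r(r-1) + p(0) r + q(0) = 0, i.e. r^2 + (p(0) - 1) r + q(0) = 0, i.e. r^2 - 1 r - 2 = 0.
Discriminant: (-1)^2 - 4(-2) = 9, so r = (1 ± 3)/2.
Solving: r_1 = 2, r_2 = -1.

indicial: r^2 - 1 r - 2 = 0; roots r_1 = 2, r_2 = -1


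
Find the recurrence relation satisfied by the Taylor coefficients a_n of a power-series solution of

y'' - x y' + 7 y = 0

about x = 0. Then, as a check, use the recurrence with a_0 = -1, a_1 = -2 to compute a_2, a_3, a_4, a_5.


Substitute y = sum_n a_n x^n.
y''(x) has coefficient (n+2)(n+1) a_{n+2} at x^n;
-x y'(x) has coefficient -n a_n at x^n (shift);
7 y(x) has coefficient 7 a_n at x^n.
Matching x^n: (n+2)(n+1) a_{n+2} + (-n + 7) a_n = 0.
Thus a_{n+2} = (n - 7) / ((n+1)(n+2)) * a_n.

Check with a_0 = -1, a_1 = -2 (apply the recurrence for n = 0, 1, 2, 3): a_0 = -1, a_1 = -2, a_2 = 7/2, a_3 = 2, a_4 = -35/24, a_5 = -2/5.

a_(n+2) = (n - 7) / ((n+1)(n+2)) * a_n; check: a_0 = -1, a_1 = -2, a_2 = 7/2, a_3 = 2, a_4 = -35/24, a_5 = -2/5


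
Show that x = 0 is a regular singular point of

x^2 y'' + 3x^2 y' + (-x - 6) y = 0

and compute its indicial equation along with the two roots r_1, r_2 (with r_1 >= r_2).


Divide by x^2 to reach normal form y'' + P_1(x) y' + P_2(x) y = 0 with P_1(x) = 3 and P_2(x) = -1/x - 6/x^2.
x = 0 is a singular point because the y-coefficient -1/x - 6/x^2 has a pole at x = 0.
It is a regular singular point because x P_1(x) = p(x) = 3x and x^2 P_2(x) = q(x) = -x - 6 are polynomials, hence analytic at x = 0.
p(0) = 0,  q(0) = -6.
Indicial equation: r(r-1) + p(0) r + q(0) = 0, i.e. r^2 + (p(0) - 1) r + q(0) = 0, i.e. r^2 - 1 r - 6 = 0.
Discriminant: (-1)^2 - 4(-6) = 25, so r = (1 ± 5)/2.
Solving: r_1 = 3, r_2 = -2.

indicial: r^2 - 1 r - 6 = 0; roots r_1 = 3, r_2 = -2


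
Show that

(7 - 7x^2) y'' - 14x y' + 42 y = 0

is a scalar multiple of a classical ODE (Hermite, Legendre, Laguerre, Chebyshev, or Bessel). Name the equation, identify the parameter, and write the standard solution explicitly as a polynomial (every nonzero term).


All three coefficients share the factor 7; dividing through by 7 gives  (1 - x^2) y'' - 2x y' + 6 y = 0.
This matches the Legendre equation (1 - x^2) y'' - 2x y' + n(n+1) y = 0 (note the -2x y' term) with n(n+1) = 6, so n = 2; the polynomial solution is P_2(x).
With y = sum_k a_k x^k, matching x^k gives (k+2)(k+1) a_{k+2} = [k(k+1) - n(n+1)] a_k = (k - 2)(k + 3) a_k. The right side vanishes at k = 2, so the series with the parity of 2 terminates at degree 2.
Standard normalization (P_n(1) = 1): leading coefficient (2n)!/(2^n (n!)^2) = 24/(4*4) = 3/2, so a_2 = 3/2. Work downward with a_k = (k+1)(k+2) a_{k+2} / ((k - 2)(k + 3)):
  a_0 = (1)(2)(3/2) / ((0 - 2)(0 + 3)) = 3/(-6) = -1/2
Hence P_2(x) = 3 x^2/2 - 1/2.

P_2(x); series = 3 x^2/2 - 1/2


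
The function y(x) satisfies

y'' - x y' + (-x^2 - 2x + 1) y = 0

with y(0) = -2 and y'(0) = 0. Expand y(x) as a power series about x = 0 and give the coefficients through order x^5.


Ansatz: y(x) = sum_{n>=0} a_n x^n, so y'(x) = sum_{n>=1} n a_n x^(n-1) and y''(x) = sum_{n>=2} n(n-1) a_n x^(n-2).
Substitute into P(x) y'' + Q(x) y' + R(x) y = 0 with P(x) = 1, Q(x) = -x, R(x) = -x^2 - 2x + 1, and match powers of x.
Initial conditions: a_0 = -2, a_1 = 0.
Setting the coefficient of each power of x to zero and solving order by order (substituting the coefficients already found):
  x^0: 2 a_2 + a_0 = 0  ->  2 a_2 = -a_0 = 2  ->  a_2 = 1
  x^1: 6 a_3 - 2 a_0 = 0  ->  6 a_3 = 2 a_0 = -4  ->  a_3 = -2/3
  x^2: 12 a_4 - a_2 - 2 a_1 - a_0 = 0  ->  12 a_4 = a_2 + 2 a_1 + a_0 = -1  ->  a_4 = -1/12
  x^3: 20 a_5 - 2 a_3 - 2 a_2 - a_1 = 0  ->  20 a_5 = 2 a_3 + 2 a_2 + a_1 = 2/3  ->  a_5 = 1/30
Truncated series: y(x) = -2 + x^2 - (2/3) x^3 - (1/12) x^4 + (1/30) x^5 + O(x^6).

a_0 = -2; a_1 = 0; a_2 = 1; a_3 = -2/3; a_4 = -1/12; a_5 = 1/30


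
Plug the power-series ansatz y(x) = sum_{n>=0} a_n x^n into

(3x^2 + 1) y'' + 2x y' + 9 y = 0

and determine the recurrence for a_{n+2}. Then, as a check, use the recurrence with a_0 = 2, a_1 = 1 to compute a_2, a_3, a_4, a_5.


Substitute y = sum_n a_n x^n.
(1 + 3 x^2) y'' contributes (n+2)(n+1) a_{n+2} + 3 n(n-1) a_n at x^n.
2 x y'(x) contributes 2 n a_n at x^n.
9 y(x) contributes 9 a_n at x^n.
Matching x^n: (n+2)(n+1) a_{n+2} + (3 n(n-1) + 2 n + 9) a_n = 0.
Thus a_{n+2} = (-3 n(n-1) - 2 n - 9) / ((n+1)(n+2)) * a_n.

Check with a_0 = 2, a_1 = 1 (apply the recurrence for n = 0, 1, 2, 3): a_0 = 2, a_1 = 1, a_2 = -9, a_3 = -11/6, a_4 = 57/4, a_5 = 121/40.

a_(n+2) = (-3 n(n-1) - 2 n - 9) / ((n+1)(n+2)) * a_n; check: a_0 = 2, a_1 = 1, a_2 = -9, a_3 = -11/6, a_4 = 57/4, a_5 = 121/40


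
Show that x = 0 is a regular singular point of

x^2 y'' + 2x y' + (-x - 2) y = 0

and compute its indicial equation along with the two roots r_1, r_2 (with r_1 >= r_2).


Divide by x^2 to reach normal form y'' + P_1(x) y' + P_2(x) y = 0 with P_1(x) = 2/x and P_2(x) = -1/x - 2/x^2.
x = 0 is a singular point because the y'-coefficient 2/x has a pole at x = 0 and the y-coefficient -1/x - 2/x^2 has a pole at x = 0.
It is a regular singular point because x P_1(x) = p(x) = 2 and x^2 P_2(x) = q(x) = -x - 2 are polynomials, hence analytic at x = 0.
p(0) = 2,  q(0) = -2.
Indicial equation: r(r-1) + p(0) r + q(0) = 0, i.e. r^2 + (p(0) - 1) r + q(0) = 0, i.e. r^2 + 1 r - 2 = 0.
Discriminant: (1)^2 - 4(-2) = 9, so r = (-1 ± 3)/2.
Solving: r_1 = 1, r_2 = -2.

indicial: r^2 + 1 r - 2 = 0; roots r_1 = 1, r_2 = -2


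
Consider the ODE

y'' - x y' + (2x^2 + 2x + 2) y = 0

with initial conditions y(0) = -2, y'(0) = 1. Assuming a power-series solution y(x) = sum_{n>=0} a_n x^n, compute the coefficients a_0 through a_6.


Ansatz: y(x) = sum_{n>=0} a_n x^n, so y'(x) = sum_{n>=1} n a_n x^(n-1) and y''(x) = sum_{n>=2} n(n-1) a_n x^(n-2).
Substitute into P(x) y'' + Q(x) y' + R(x) y = 0 with P(x) = 1, Q(x) = -x, R(x) = 2x^2 + 2x + 2, and match powers of x.
Initial conditions: a_0 = -2, a_1 = 1.
Setting the coefficient of each power of x to zero and solving order by order (substituting the coefficients already found):
  x^0: 2 a_2 + 2 a_0 = 0  ->  2 a_2 = -2 a_0 = 4  ->  a_2 = 2
  x^1: 6 a_3 + a_1 + 2 a_0 = 0  ->  6 a_3 = -a_1 - 2 a_0 = 3  ->  a_3 = 1/2
  x^2: 12 a_4 + 2 a_1 + 2 a_0 = 0  ->  12 a_4 = -2 a_1 - 2 a_0 = 2  ->  a_4 = 1/6
  x^3: 20 a_5 - a_3 + 2 a_2 + 2 a_1 = 0  ->  20 a_5 = a_3 - 2 a_2 - 2 a_1 = -11/2  ->  a_5 = -11/40
  x^4: 30 a_6 - 2 a_4 + 2 a_3 + 2 a_2 = 0  ->  30 a_6 = 2 a_4 - 2 a_3 - 2 a_2 = -14/3  ->  a_6 = -7/45
Truncated series: y(x) = -2 + x + 2 x^2 + (1/2) x^3 + (1/6) x^4 - (11/40) x^5 - (7/45) x^6 + O(x^7).

a_0 = -2; a_1 = 1; a_2 = 2; a_3 = 1/2; a_4 = 1/6; a_5 = -11/40; a_6 = -7/45


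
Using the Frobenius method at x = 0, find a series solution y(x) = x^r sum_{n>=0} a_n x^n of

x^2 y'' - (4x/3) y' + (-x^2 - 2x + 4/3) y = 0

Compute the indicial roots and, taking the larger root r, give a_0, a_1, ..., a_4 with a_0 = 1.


Write in Frobenius form y'' + (p(x)/x) y' + (q(x)/x^2) y = 0:
  p(x) = -4/3,  q(x) = -x^2 - 2x + 4/3.
Indicial equation: r(r-1) + (-4/3) r + (4/3) = 0 -> roots r_1 = 4/3, r_2 = 1.
Take r = r_1 = 4/3. Let y(x) = x^r sum_{n>=0} a_n x^n with a_0 = 1.
Substitute y = x^r sum a_n x^n and match x^{r+n}. The recurrence is
  D(n) a_n - 2 a_{n-1} - 1 a_{n-2} = 0,  where D(n) = (r+n)(r+n-1) + (-4/3)(r+n) + (4/3).
  a_n = [2 a_{n-1} + 1 a_{n-2}] / D(n).
Since the indicial polynomial factors as (r - r_1)(r - r_2), D(n) = (r_1 + n - r_1)(r_1 + n - r_2) = n(n + 1/3).
Evaluating step by step (a_0 = 1):
  n = 1: D(1) = 1(1 + 1/3) = 4/3; numerator = 2(1) = 2; a_1 = (2)/(4/3) = 3/2
  n = 2: D(2) = 2(2 + 1/3) = 14/3; numerator = 2(3/2) + 1(1) = 4; a_2 = (4)/(14/3) = 6/7
  n = 3: D(3) = 3(3 + 1/3) = 10; numerator = 2(6/7) + 1(3/2) = 45/14; a_3 = (45/14)/(10) = 9/28
  n = 4: D(4) = 4(4 + 1/3) = 52/3; numerator = 2(9/28) + 1(6/7) = 3/2; a_4 = (3/2)/(52/3) = 9/104

r = 4/3; a_0 = 1; a_1 = 3/2; a_2 = 6/7; a_3 = 9/28; a_4 = 9/104


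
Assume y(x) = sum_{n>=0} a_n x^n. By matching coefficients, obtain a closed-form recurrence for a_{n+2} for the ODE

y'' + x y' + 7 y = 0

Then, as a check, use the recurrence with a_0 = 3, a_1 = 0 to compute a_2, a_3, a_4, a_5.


Substitute y = sum_n a_n x^n.
y''(x) has coefficient (n+2)(n+1) a_{n+2} at x^n;
x y'(x) has coefficient n a_n at x^n (shift);
7 y(x) has coefficient 7 a_n at x^n.
Matching x^n: (n+2)(n+1) a_{n+2} + (n + 7) a_n = 0.
Thus a_{n+2} = (-n - 7) / ((n+1)(n+2)) * a_n.

Check with a_0 = 3, a_1 = 0 (apply the recurrence for n = 0, 1, 2, 3): a_0 = 3, a_1 = 0, a_2 = -21/2, a_3 = 0, a_4 = 63/8, a_5 = 0.

a_(n+2) = (-n - 7) / ((n+1)(n+2)) * a_n; check: a_0 = 3, a_1 = 0, a_2 = -21/2, a_3 = 0, a_4 = 63/8, a_5 = 0


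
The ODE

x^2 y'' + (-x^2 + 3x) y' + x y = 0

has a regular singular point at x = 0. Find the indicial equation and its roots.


Divide by x^2 to reach normal form y'' + P_1(x) y' + P_2(x) y = 0 with P_1(x) = -1 + 3/x and P_2(x) = 1/x.
x = 0 is a singular point because the y'-coefficient -1 + 3/x has a pole at x = 0 and the y-coefficient 1/x has a pole at x = 0.
It is a regular singular point because x P_1(x) = p(x) = 3 - x and x^2 P_2(x) = q(x) = x are polynomials, hence analytic at x = 0.
p(0) = 3,  q(0) = 0.
Indicial equation: r(r-1) + p(0) r + q(0) = 0, i.e. r^2 + (p(0) - 1) r + q(0) = 0, i.e. r^2 + 2 r = 0.
Discriminant: (2)^2 - 4(0) = 4, so r = (-2 ± 2)/2.
Solving: r_1 = 0, r_2 = -2.

indicial: r^2 + 2 r = 0; roots r_1 = 0, r_2 = -2


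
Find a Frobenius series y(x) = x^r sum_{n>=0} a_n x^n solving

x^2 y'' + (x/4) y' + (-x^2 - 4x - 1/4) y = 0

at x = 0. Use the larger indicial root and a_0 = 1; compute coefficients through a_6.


Write in Frobenius form y'' + (p(x)/x) y' + (q(x)/x^2) y = 0:
  p(x) = 1/4,  q(x) = -x^2 - 4x - 1/4.
Indicial equation: r(r-1) + (1/4) r + (-1/4) = 0 -> roots r_1 = 1, r_2 = -1/4.
Take r = r_1 = 1. Let y(x) = x^r sum_{n>=0} a_n x^n with a_0 = 1.
Substitute y = x^r sum a_n x^n and match x^{r+n}. The recurrence is
  D(n) a_n - 4 a_{n-1} - 1 a_{n-2} = 0,  where D(n) = (r+n)(r+n-1) + (1/4)(r+n) + (-1/4).
  a_n = [4 a_{n-1} + 1 a_{n-2}] / D(n).
Since the indicial polynomial factors as (r - r_1)(r - r_2), D(n) = (r_1 + n - r_1)(r_1 + n - r_2) = n(n + 5/4).
Evaluating step by step (a_0 = 1):
  n = 1: D(1) = 1(1 + 5/4) = 9/4; numerator = 4(1) = 4; a_1 = (4)/(9/4) = 16/9
  n = 2: D(2) = 2(2 + 5/4) = 13/2; numerator = 4(16/9) + 1(1) = 73/9; a_2 = (73/9)/(13/2) = 146/117
  n = 3: D(3) = 3(3 + 5/4) = 51/4; numerator = 4(146/117) + 1(16/9) = 88/13; a_3 = (88/13)/(51/4) = 352/663
  n = 4: D(4) = 4(4 + 5/4) = 21; numerator = 4(352/663) + 1(146/117) = 6706/1989; a_4 = (6706/1989)/(21) = 958/5967
  n = 5: D(5) = 5(5 + 5/4) = 125/4; numerator = 4(958/5967) + 1(352/663) = 7000/5967; a_5 = (7000/5967)/(125/4) = 224/5967
  n = 6: D(6) = 6(6 + 5/4) = 87/2; numerator = 4(224/5967) + 1(958/5967) = 206/663; a_6 = (206/663)/(87/2) = 412/57681

r = 1; a_0 = 1; a_1 = 16/9; a_2 = 146/117; a_3 = 352/663; a_4 = 958/5967; a_5 = 224/5967; a_6 = 412/57681


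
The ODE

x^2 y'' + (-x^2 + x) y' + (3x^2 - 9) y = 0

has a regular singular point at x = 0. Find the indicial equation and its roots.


Divide by x^2 to reach normal form y'' + P_1(x) y' + P_2(x) y = 0 with P_1(x) = -1 + 1/x and P_2(x) = 3 - 9/x^2.
x = 0 is a singular point because the y'-coefficient -1 + 1/x has a pole at x = 0 and the y-coefficient 3 - 9/x^2 has a pole at x = 0.
It is a regular singular point because x P_1(x) = p(x) = 1 - x and x^2 P_2(x) = q(x) = 3x^2 - 9 are polynomials, hence analytic at x = 0.
p(0) = 1,  q(0) = -9.
Indicial equation: r(r-1) + p(0) r + q(0) = 0, i.e. r^2 + (p(0) - 1) r + q(0) = 0, i.e. r^2 - 9 = 0.
Discriminant: (0)^2 - 4(-9) = 36, so r = (0 ± 6)/2.
Solving: r_1 = 3, r_2 = -3.

indicial: r^2 - 9 = 0; roots r_1 = 3, r_2 = -3


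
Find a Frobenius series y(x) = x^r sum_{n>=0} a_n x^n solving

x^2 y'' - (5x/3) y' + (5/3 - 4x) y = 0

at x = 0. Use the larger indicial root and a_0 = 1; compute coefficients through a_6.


Write in Frobenius form y'' + (p(x)/x) y' + (q(x)/x^2) y = 0:
  p(x) = -5/3,  q(x) = 5/3 - 4x.
Indicial equation: r(r-1) + (-5/3) r + (5/3) = 0 -> roots r_1 = 5/3, r_2 = 1.
Take r = r_1 = 5/3. Let y(x) = x^r sum_{n>=0} a_n x^n with a_0 = 1.
Substitute y = x^r sum a_n x^n and match x^{r+n}. The recurrence is
  D(n) a_n - 4 a_{n-1} = 0,  where D(n) = (r+n)(r+n-1) + (-5/3)(r+n) + (5/3).
  a_n = 4 / D(n) * a_{n-1}.
Since the indicial polynomial factors as (r - r_1)(r - r_2), D(n) = (r_1 + n - r_1)(r_1 + n - r_2) = n(n + 2/3).
Evaluating step by step (a_0 = 1):
  n = 1: D(1) = 1(1 + 2/3) = 5/3; numerator = 4(1) = 4; a_1 = (4)/(5/3) = 12/5
  n = 2: D(2) = 2(2 + 2/3) = 16/3; numerator = 4(12/5) = 48/5; a_2 = (48/5)/(16/3) = 9/5
  n = 3: D(3) = 3(3 + 2/3) = 11; numerator = 4(9/5) = 36/5; a_3 = (36/5)/(11) = 36/55
  n = 4: D(4) = 4(4 + 2/3) = 56/3; numerator = 4(36/55) = 144/55; a_4 = (144/55)/(56/3) = 54/385
  n = 5: D(5) = 5(5 + 2/3) = 85/3; numerator = 4(54/385) = 216/385; a_5 = (216/385)/(85/3) = 648/32725
  n = 6: D(6) = 6(6 + 2/3) = 40; numerator = 4(648/32725) = 2592/32725; a_6 = (2592/32725)/(40) = 324/163625

r = 5/3; a_0 = 1; a_1 = 12/5; a_2 = 9/5; a_3 = 36/55; a_4 = 54/385; a_5 = 648/32725; a_6 = 324/163625


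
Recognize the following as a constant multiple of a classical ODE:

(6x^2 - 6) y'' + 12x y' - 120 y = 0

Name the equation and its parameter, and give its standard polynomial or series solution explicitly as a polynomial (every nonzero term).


All three coefficients share the factor -6; dividing through by -6 gives  (1 - x^2) y'' - 2x y' + 20 y = 0.
This matches the Legendre equation (1 - x^2) y'' - 2x y' + n(n+1) y = 0 (note the -2x y' term) with n(n+1) = 20, so n = 4; the polynomial solution is P_4(x).
With y = sum_k a_k x^k, matching x^k gives (k+2)(k+1) a_{k+2} = [k(k+1) - n(n+1)] a_k = (k - 4)(k + 5) a_k. The right side vanishes at k = 4, so the series with the parity of 4 terminates at degree 4.
Standard normalization (P_n(1) = 1): leading coefficient (2n)!/(2^n (n!)^2) = 40320/(16*576) = 35/8, so a_4 = 35/8. Work downward with a_k = (k+1)(k+2) a_{k+2} / ((k - 4)(k + 5)):
  a_2 = (3)(4)(35/8) / ((2 - 4)(2 + 5)) = (105/2)/(-14) = -15/4
  a_0 = (1)(2)(-15/4) / ((0 - 4)(0 + 5)) = (-15/2)/(-20) = 3/8
Hence P_4(x) = 35 x^4/8 - 15 x^2/4 + 3/8.

P_4(x); series = 35 x^4/8 - 15 x^2/4 + 3/8


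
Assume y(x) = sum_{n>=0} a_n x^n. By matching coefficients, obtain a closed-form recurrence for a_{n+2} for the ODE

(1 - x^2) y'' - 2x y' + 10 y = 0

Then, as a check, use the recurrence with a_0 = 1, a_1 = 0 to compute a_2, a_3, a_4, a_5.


Substitute y = sum_n a_n x^n.
(1 - 1 x^2) y'' contributes (n+2)(n+1) a_{n+2} - n(n-1) a_n at x^n.
-2 x y'(x) contributes -2 n a_n at x^n.
10 y(x) contributes 10 a_n at x^n.
Matching x^n: (n+2)(n+1) a_{n+2} + (-n(n-1) - 2 n + 10) a_n = 0.
Thus a_{n+2} = (n(n-1) + 2 n - 10) / ((n+1)(n+2)) * a_n.

Check with a_0 = 1, a_1 = 0 (apply the recurrence for n = 0, 1, 2, 3): a_0 = 1, a_1 = 0, a_2 = -5, a_3 = 0, a_4 = 5/3, a_5 = 0.

a_(n+2) = (n(n-1) + 2 n - 10) / ((n+1)(n+2)) * a_n; check: a_0 = 1, a_1 = 0, a_2 = -5, a_3 = 0, a_4 = 5/3, a_5 = 0


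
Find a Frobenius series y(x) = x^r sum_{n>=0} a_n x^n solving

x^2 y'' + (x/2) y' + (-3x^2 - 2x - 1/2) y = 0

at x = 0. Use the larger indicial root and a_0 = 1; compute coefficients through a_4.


Write in Frobenius form y'' + (p(x)/x) y' + (q(x)/x^2) y = 0:
  p(x) = 1/2,  q(x) = -3x^2 - 2x - 1/2.
Indicial equation: r(r-1) + (1/2) r + (-1/2) = 0 -> roots r_1 = 1, r_2 = -1/2.
Take r = r_1 = 1. Let y(x) = x^r sum_{n>=0} a_n x^n with a_0 = 1.
Substitute y = x^r sum a_n x^n and match x^{r+n}. The recurrence is
  D(n) a_n - 2 a_{n-1} - 3 a_{n-2} = 0,  where D(n) = (r+n)(r+n-1) + (1/2)(r+n) + (-1/2).
  a_n = [2 a_{n-1} + 3 a_{n-2}] / D(n).
Since the indicial polynomial factors as (r - r_1)(r - r_2), D(n) = (r_1 + n - r_1)(r_1 + n - r_2) = n(n + 3/2).
Evaluating step by step (a_0 = 1):
  n = 1: D(1) = 1(1 + 3/2) = 5/2; numerator = 2(1) = 2; a_1 = (2)/(5/2) = 4/5
  n = 2: D(2) = 2(2 + 3/2) = 7; numerator = 2(4/5) + 3(1) = 23/5; a_2 = (23/5)/(7) = 23/35
  n = 3: D(3) = 3(3 + 3/2) = 27/2; numerator = 2(23/35) + 3(4/5) = 26/7; a_3 = (26/7)/(27/2) = 52/189
  n = 4: D(4) = 4(4 + 3/2) = 22; numerator = 2(52/189) + 3(23/35) = 2383/945; a_4 = (2383/945)/(22) = 2383/20790

r = 1; a_0 = 1; a_1 = 4/5; a_2 = 23/35; a_3 = 52/189; a_4 = 2383/20790


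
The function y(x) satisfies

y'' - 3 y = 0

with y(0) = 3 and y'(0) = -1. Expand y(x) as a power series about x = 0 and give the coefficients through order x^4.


Ansatz: y(x) = sum_{n>=0} a_n x^n, so y'(x) = sum_{n>=1} n a_n x^(n-1) and y''(x) = sum_{n>=2} n(n-1) a_n x^(n-2).
Substitute into P(x) y'' + Q(x) y' + R(x) y = 0 with P(x) = 1, Q(x) = 0, R(x) = -3, and match powers of x.
Initial conditions: a_0 = 3, a_1 = -1.
Setting the coefficient of each power of x to zero and solving order by order (substituting the coefficients already found):
  x^0: 2 a_2 - 3 a_0 = 0  ->  2 a_2 = 3 a_0 = 9  ->  a_2 = 9/2
  x^1: 6 a_3 - 3 a_1 = 0  ->  6 a_3 = 3 a_1 = -3  ->  a_3 = -1/2
  x^2: 12 a_4 - 3 a_2 = 0  ->  12 a_4 = 3 a_2 = 27/2  ->  a_4 = 9/8
Truncated series: y(x) = 3 - x + (9/2) x^2 - (1/2) x^3 + (9/8) x^4 + O(x^5).

a_0 = 3; a_1 = -1; a_2 = 9/2; a_3 = -1/2; a_4 = 9/8


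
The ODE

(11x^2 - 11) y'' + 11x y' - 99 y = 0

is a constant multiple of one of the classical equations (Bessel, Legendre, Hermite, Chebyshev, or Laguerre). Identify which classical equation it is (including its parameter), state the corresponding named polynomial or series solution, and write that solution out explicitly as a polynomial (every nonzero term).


All three coefficients share the factor -11; dividing through by -11 gives  (1 - x^2) y'' - x y' + 9 y = 0.
This matches the Chebyshev equation (1 - x^2) y'' - x y' + n^2 y = 0 (note the -x y' term, not -2x y') with n^2 = 9, so n = 3; the polynomial solution is T_3(x).
With y = sum_k a_k x^k, matching x^k gives (k+2)(k+1) a_{k+2} = (k^2 - n^2) a_k = (k - 3)(k + 3) a_k. The right side vanishes at k = 3, so the series with the parity of 3 terminates at degree 3.
Standard normalization: leading coefficient of T_n is 2^(n-1), so a_3 = 2^2 = 4. Work downward with a_k = (k+1)(k+2) a_{k+2} / ((k - 3)(k + 3)):
  a_1 = (2)(3)(4) / ((1 - 3)(1 + 3)) = 24/(-8) = -3
Hence T_3(x) = 4 x^3 - 3 x.

T_3(x); series = 4 x^3 - 3 x


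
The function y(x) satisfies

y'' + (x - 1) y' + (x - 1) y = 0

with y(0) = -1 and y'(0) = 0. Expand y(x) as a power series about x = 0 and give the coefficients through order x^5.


Ansatz: y(x) = sum_{n>=0} a_n x^n, so y'(x) = sum_{n>=1} n a_n x^(n-1) and y''(x) = sum_{n>=2} n(n-1) a_n x^(n-2).
Substitute into P(x) y'' + Q(x) y' + R(x) y = 0 with P(x) = 1, Q(x) = x - 1, R(x) = x - 1, and match powers of x.
Initial conditions: a_0 = -1, a_1 = 0.
Setting the coefficient of each power of x to zero and solving order by order (substituting the coefficients already found):
  x^0: 2 a_2 - a_1 - a_0 = 0  ->  2 a_2 = a_1 + a_0 = -1  ->  a_2 = -1/2
  x^1: 6 a_3 - 2 a_2 + a_0 = 0  ->  6 a_3 = 2 a_2 - a_0 = 0  ->  a_3 = 0
  x^2: 12 a_4 - 3 a_3 + a_2 + a_1 = 0  ->  12 a_4 = 3 a_3 - a_2 - a_1 = 1/2  ->  a_4 = 1/24
  x^3: 20 a_5 - 4 a_4 + 2 a_3 + a_2 = 0  ->  20 a_5 = 4 a_4 - 2 a_3 - a_2 = 2/3  ->  a_5 = 1/30
Truncated series: y(x) = -1 - (1/2) x^2 + (1/24) x^4 + (1/30) x^5 + O(x^6).

a_0 = -1; a_1 = 0; a_2 = -1/2; a_3 = 0; a_4 = 1/24; a_5 = 1/30


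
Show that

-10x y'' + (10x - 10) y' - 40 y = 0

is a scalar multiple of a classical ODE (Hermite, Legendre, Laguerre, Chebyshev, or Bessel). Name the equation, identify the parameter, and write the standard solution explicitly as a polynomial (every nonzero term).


All three coefficients share the factor -10; dividing through by -10 gives  x y'' + (1 - x) y' + 4 y = 0.
This matches the Laguerre equation x y'' + (1 - x) y' + n y = 0 with n = 4; the polynomial solution is L_4(x).
With y = sum_k a_k x^k, matching x^k gives (k+1)k a_{k+1} + (k+1) a_{k+1} - k a_k + n a_k = 0, i.e. (k+1)^2 a_{k+1} = (k - n) a_k = (k - 4) a_k. The right side vanishes at k = 4, so the series terminates at degree 4.
Standard normalization L_n(0) = 1 gives a_0 = 1. Work upward with a_{k+1} = (k - 4) a_k / (k+1)^2:
  a_1 = (0 - 4)(1) / 1^2 = -4/1 = -4
  a_2 = (1 - 4)(-4) / 2^2 = 12/4 = 3
  a_3 = (2 - 4)(3) / 3^2 = -6/9 = -2/3
  a_4 = (3 - 4)(-2/3) / 4^2 = (2/3)/16 = 1/24
Hence L_4(x) = x^4/24 - 2 x^3/3 + 3 x^2 - 4 x + 1.

L_4(x); series = x^4/24 - 2 x^3/3 + 3 x^2 - 4 x + 1


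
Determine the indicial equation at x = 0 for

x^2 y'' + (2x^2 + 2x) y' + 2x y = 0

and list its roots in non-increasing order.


Divide by x^2 to reach normal form y'' + P_1(x) y' + P_2(x) y = 0 with P_1(x) = 2 + 2/x and P_2(x) = 2/x.
x = 0 is a singular point because the y'-coefficient 2 + 2/x has a pole at x = 0 and the y-coefficient 2/x has a pole at x = 0.
It is a regular singular point because x P_1(x) = p(x) = 2x + 2 and x^2 P_2(x) = q(x) = 2x are polynomials, hence analytic at x = 0.
p(0) = 2,  q(0) = 0.
Indicial equation: r(r-1) + p(0) r + q(0) = 0, i.e. r^2 + (p(0) - 1) r + q(0) = 0, i.e. r^2 + 1 r = 0.
Discriminant: (1)^2 - 4(0) = 1, so r = (-1 ± 1)/2.
Solving: r_1 = 0, r_2 = -1.

indicial: r^2 + 1 r = 0; roots r_1 = 0, r_2 = -1


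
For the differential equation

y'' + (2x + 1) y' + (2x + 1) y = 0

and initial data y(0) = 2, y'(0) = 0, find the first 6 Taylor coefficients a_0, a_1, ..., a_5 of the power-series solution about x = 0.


Ansatz: y(x) = sum_{n>=0} a_n x^n, so y'(x) = sum_{n>=1} n a_n x^(n-1) and y''(x) = sum_{n>=2} n(n-1) a_n x^(n-2).
Substitute into P(x) y'' + Q(x) y' + R(x) y = 0 with P(x) = 1, Q(x) = 2x + 1, R(x) = 2x + 1, and match powers of x.
Initial conditions: a_0 = 2, a_1 = 0.
Setting the coefficient of each power of x to zero and solving order by order (substituting the coefficients already found):
  x^0: 2 a_2 + a_1 + a_0 = 0  ->  2 a_2 = -a_1 - a_0 = -2  ->  a_2 = -1
  x^1: 6 a_3 + 2 a_2 + 3 a_1 + 2 a_0 = 0  ->  6 a_3 = -2 a_2 - 3 a_1 - 2 a_0 = -2  ->  a_3 = -1/3
  x^2: 12 a_4 + 3 a_3 + 5 a_2 + 2 a_1 = 0  ->  12 a_4 = -3 a_3 - 5 a_2 - 2 a_1 = 6  ->  a_4 = 1/2
  x^3: 20 a_5 + 4 a_4 + 7 a_3 + 2 a_2 = 0  ->  20 a_5 = -4 a_4 - 7 a_3 - 2 a_2 = 7/3  ->  a_5 = 7/60
Truncated series: y(x) = 2 - x^2 - (1/3) x^3 + (1/2) x^4 + (7/60) x^5 + O(x^6).

a_0 = 2; a_1 = 0; a_2 = -1; a_3 = -1/3; a_4 = 1/2; a_5 = 7/60


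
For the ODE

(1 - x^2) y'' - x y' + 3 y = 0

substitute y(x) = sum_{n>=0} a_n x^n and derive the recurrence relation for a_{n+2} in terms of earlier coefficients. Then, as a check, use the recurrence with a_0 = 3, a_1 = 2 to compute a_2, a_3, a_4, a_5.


Substitute y = sum_n a_n x^n.
(1 - 1 x^2) y'' contributes (n+2)(n+1) a_{n+2} - n(n-1) a_n at x^n.
-x y'(x) contributes -n a_n at x^n.
3 y(x) contributes 3 a_n at x^n.
Matching x^n: (n+2)(n+1) a_{n+2} + (-n(n-1) - n + 3) a_n = 0.
Thus a_{n+2} = (n(n-1) + n - 3) / ((n+1)(n+2)) * a_n.

Check with a_0 = 3, a_1 = 2 (apply the recurrence for n = 0, 1, 2, 3): a_0 = 3, a_1 = 2, a_2 = -9/2, a_3 = -2/3, a_4 = -3/8, a_5 = -1/5.

a_(n+2) = (n(n-1) + n - 3) / ((n+1)(n+2)) * a_n; check: a_0 = 3, a_1 = 2, a_2 = -9/2, a_3 = -2/3, a_4 = -3/8, a_5 = -1/5


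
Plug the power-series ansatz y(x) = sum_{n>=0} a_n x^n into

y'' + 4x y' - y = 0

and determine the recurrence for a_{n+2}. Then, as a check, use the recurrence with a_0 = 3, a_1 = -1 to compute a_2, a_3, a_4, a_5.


Substitute y = sum_n a_n x^n.
y''(x) has coefficient (n+2)(n+1) a_{n+2} at x^n;
4 x y'(x) has coefficient 4 n a_n at x^n (shift);
-y(x) has coefficient -1 a_n at x^n.
Matching x^n: (n+2)(n+1) a_{n+2} + (4n - 1) a_n = 0.
Thus a_{n+2} = (-4n + 1) / ((n+1)(n+2)) * a_n.

Check with a_0 = 3, a_1 = -1 (apply the recurrence for n = 0, 1, 2, 3): a_0 = 3, a_1 = -1, a_2 = 3/2, a_3 = 1/2, a_4 = -7/8, a_5 = -11/40.

a_(n+2) = (-4n + 1) / ((n+1)(n+2)) * a_n; check: a_0 = 3, a_1 = -1, a_2 = 3/2, a_3 = 1/2, a_4 = -7/8, a_5 = -11/40


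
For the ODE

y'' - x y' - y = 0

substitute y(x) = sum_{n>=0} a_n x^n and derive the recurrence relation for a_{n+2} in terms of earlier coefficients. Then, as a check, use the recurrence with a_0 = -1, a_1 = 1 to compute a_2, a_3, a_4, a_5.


Substitute y = sum_n a_n x^n.
y''(x) has coefficient (n+2)(n+1) a_{n+2} at x^n;
-x y'(x) has coefficient -n a_n at x^n (shift);
-y(x) has coefficient -1 a_n at x^n.
Matching x^n: (n+2)(n+1) a_{n+2} + (-n - 1) a_n = 0.
Thus a_{n+2} = (n + 1) / ((n+1)(n+2)) * a_n.

Check with a_0 = -1, a_1 = 1 (apply the recurrence for n = 0, 1, 2, 3): a_0 = -1, a_1 = 1, a_2 = -1/2, a_3 = 1/3, a_4 = -1/8, a_5 = 1/15.

a_(n+2) = (n + 1) / ((n+1)(n+2)) * a_n; check: a_0 = -1, a_1 = 1, a_2 = -1/2, a_3 = 1/3, a_4 = -1/8, a_5 = 1/15


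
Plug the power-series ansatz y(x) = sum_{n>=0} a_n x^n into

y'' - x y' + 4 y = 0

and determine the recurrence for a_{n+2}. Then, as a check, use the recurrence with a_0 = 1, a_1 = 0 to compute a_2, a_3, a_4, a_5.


Substitute y = sum_n a_n x^n.
y''(x) has coefficient (n+2)(n+1) a_{n+2} at x^n;
-x y'(x) has coefficient -n a_n at x^n (shift);
4 y(x) has coefficient 4 a_n at x^n.
Matching x^n: (n+2)(n+1) a_{n+2} + (-n + 4) a_n = 0.
Thus a_{n+2} = (n - 4) / ((n+1)(n+2)) * a_n.

Check with a_0 = 1, a_1 = 0 (apply the recurrence for n = 0, 1, 2, 3): a_0 = 1, a_1 = 0, a_2 = -2, a_3 = 0, a_4 = 1/3, a_5 = 0.

a_(n+2) = (n - 4) / ((n+1)(n+2)) * a_n; check: a_0 = 1, a_1 = 0, a_2 = -2, a_3 = 0, a_4 = 1/3, a_5 = 0


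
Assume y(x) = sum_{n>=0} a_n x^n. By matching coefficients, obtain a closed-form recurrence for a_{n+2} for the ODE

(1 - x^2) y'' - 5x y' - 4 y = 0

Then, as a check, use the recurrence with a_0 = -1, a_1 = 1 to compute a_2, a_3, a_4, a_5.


Substitute y = sum_n a_n x^n.
(1 - 1 x^2) y'' contributes (n+2)(n+1) a_{n+2} - n(n-1) a_n at x^n.
-5 x y'(x) contributes -5 n a_n at x^n.
-4 y(x) contributes -4 a_n at x^n.
Matching x^n: (n+2)(n+1) a_{n+2} + (-n(n-1) - 5 n - 4) a_n = 0.
Thus a_{n+2} = (n(n-1) + 5 n + 4) / ((n+1)(n+2)) * a_n.

Check with a_0 = -1, a_1 = 1 (apply the recurrence for n = 0, 1, 2, 3): a_0 = -1, a_1 = 1, a_2 = -2, a_3 = 3/2, a_4 = -8/3, a_5 = 15/8.

a_(n+2) = (n(n-1) + 5 n + 4) / ((n+1)(n+2)) * a_n; check: a_0 = -1, a_1 = 1, a_2 = -2, a_3 = 3/2, a_4 = -8/3, a_5 = 15/8


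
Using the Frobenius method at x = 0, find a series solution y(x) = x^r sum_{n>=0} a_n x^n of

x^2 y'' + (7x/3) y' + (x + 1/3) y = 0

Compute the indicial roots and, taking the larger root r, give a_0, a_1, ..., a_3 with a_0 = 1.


Write in Frobenius form y'' + (p(x)/x) y' + (q(x)/x^2) y = 0:
  p(x) = 7/3,  q(x) = x + 1/3.
Indicial equation: r(r-1) + (7/3) r + (1/3) = 0 -> roots r_1 = -1/3, r_2 = -1.
Take r = r_1 = -1/3. Let y(x) = x^r sum_{n>=0} a_n x^n with a_0 = 1.
Substitute y = x^r sum a_n x^n and match x^{r+n}. The recurrence is
  D(n) a_n + 1 a_{n-1} = 0,  where D(n) = (r+n)(r+n-1) + (7/3)(r+n) + (1/3).
  a_n = -1 / D(n) * a_{n-1}.
Since the indicial polynomial factors as (r - r_1)(r - r_2), D(n) = (r_1 + n - r_1)(r_1 + n - r_2) = n(n + 2/3).
Evaluating step by step (a_0 = 1):
  n = 1: D(1) = 1(1 + 2/3) = 5/3; numerator = -1(1) = -1; a_1 = (-1)/(5/3) = -3/5
  n = 2: D(2) = 2(2 + 2/3) = 16/3; numerator = -1(-3/5) = 3/5; a_2 = (3/5)/(16/3) = 9/80
  n = 3: D(3) = 3(3 + 2/3) = 11; numerator = -1(9/80) = -9/80; a_3 = (-9/80)/(11) = -9/880

r = -1/3; a_0 = 1; a_1 = -3/5; a_2 = 9/80; a_3 = -9/880


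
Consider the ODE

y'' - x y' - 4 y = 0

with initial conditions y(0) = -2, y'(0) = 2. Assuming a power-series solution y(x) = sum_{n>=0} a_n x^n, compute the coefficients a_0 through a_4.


Ansatz: y(x) = sum_{n>=0} a_n x^n, so y'(x) = sum_{n>=1} n a_n x^(n-1) and y''(x) = sum_{n>=2} n(n-1) a_n x^(n-2).
Substitute into P(x) y'' + Q(x) y' + R(x) y = 0 with P(x) = 1, Q(x) = -x, R(x) = -4, and match powers of x.
Initial conditions: a_0 = -2, a_1 = 2.
Setting the coefficient of each power of x to zero and solving order by order (substituting the coefficients already found):
  x^0: 2 a_2 - 4 a_0 = 0  ->  2 a_2 = 4 a_0 = -8  ->  a_2 = -4
  x^1: 6 a_3 - 5 a_1 = 0  ->  6 a_3 = 5 a_1 = 10  ->  a_3 = 5/3
  x^2: 12 a_4 - 6 a_2 = 0  ->  12 a_4 = 6 a_2 = -24  ->  a_4 = -2
Truncated series: y(x) = -2 + 2 x - 4 x^2 + (5/3) x^3 - 2 x^4 + O(x^5).

a_0 = -2; a_1 = 2; a_2 = -4; a_3 = 5/3; a_4 = -2


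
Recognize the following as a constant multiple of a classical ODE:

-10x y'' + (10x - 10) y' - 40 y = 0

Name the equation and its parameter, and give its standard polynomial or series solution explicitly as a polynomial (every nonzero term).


All three coefficients share the factor -10; dividing through by -10 gives  x y'' + (1 - x) y' + 4 y = 0.
This matches the Laguerre equation x y'' + (1 - x) y' + n y = 0 with n = 4; the polynomial solution is L_4(x).
With y = sum_k a_k x^k, matching x^k gives (k+1)k a_{k+1} + (k+1) a_{k+1} - k a_k + n a_k = 0, i.e. (k+1)^2 a_{k+1} = (k - n) a_k = (k - 4) a_k. The right side vanishes at k = 4, so the series terminates at degree 4.
Standard normalization L_n(0) = 1 gives a_0 = 1. Work upward with a_{k+1} = (k - 4) a_k / (k+1)^2:
  a_1 = (0 - 4)(1) / 1^2 = -4/1 = -4
  a_2 = (1 - 4)(-4) / 2^2 = 12/4 = 3
  a_3 = (2 - 4)(3) / 3^2 = -6/9 = -2/3
  a_4 = (3 - 4)(-2/3) / 4^2 = (2/3)/16 = 1/24
Hence L_4(x) = x^4/24 - 2 x^3/3 + 3 x^2 - 4 x + 1.

L_4(x); series = x^4/24 - 2 x^3/3 + 3 x^2 - 4 x + 1


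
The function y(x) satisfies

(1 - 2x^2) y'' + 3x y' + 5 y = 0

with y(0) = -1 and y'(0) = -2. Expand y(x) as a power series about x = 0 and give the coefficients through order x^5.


Ansatz: y(x) = sum_{n>=0} a_n x^n, so y'(x) = sum_{n>=1} n a_n x^(n-1) and y''(x) = sum_{n>=2} n(n-1) a_n x^(n-2).
Substitute into P(x) y'' + Q(x) y' + R(x) y = 0 with P(x) = 1 - 2x^2, Q(x) = 3x, R(x) = 5, and match powers of x.
Initial conditions: a_0 = -1, a_1 = -2.
Setting the coefficient of each power of x to zero and solving order by order (substituting the coefficients already found):
  x^0: 2 a_2 + 5 a_0 = 0  ->  2 a_2 = -5 a_0 = 5  ->  a_2 = 5/2
  x^1: 6 a_3 + 8 a_1 = 0  ->  6 a_3 = -8 a_1 = 16  ->  a_3 = 8/3
  x^2: 12 a_4 + 7 a_2 = 0  ->  12 a_4 = -7 a_2 = -35/2  ->  a_4 = -35/24
  x^3: 20 a_5 + 2 a_3 = 0  ->  20 a_5 = -2 a_3 = -16/3  ->  a_5 = -4/15
Truncated series: y(x) = -1 - 2 x + (5/2) x^2 + (8/3) x^3 - (35/24) x^4 - (4/15) x^5 + O(x^6).

a_0 = -1; a_1 = -2; a_2 = 5/2; a_3 = 8/3; a_4 = -35/24; a_5 = -4/15


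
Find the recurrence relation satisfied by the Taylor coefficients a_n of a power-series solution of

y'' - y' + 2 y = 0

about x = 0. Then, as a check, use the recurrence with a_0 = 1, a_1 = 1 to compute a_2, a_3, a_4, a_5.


Substitute y = sum_n a_n x^n.
y''(x) has coefficient (n+2)(n+1) a_{n+2} at x^n;
-y'(x) has coefficient -(n+1) a_{n+1} at x^n;
2 y(x) has coefficient 2 a_n at x^n.
Matching x^n: (n+2)(n+1) a_{n+2} - (n+1) a_{n+1} + 2 a_n = 0.
Thus a_{n+2} = [(n+1) a_{n+1} - 2 a_n] / ((n+1)(n+2)).

Check with a_0 = 1, a_1 = 1 (apply the recurrence for n = 0, 1, 2, 3): a_0 = 1, a_1 = 1, a_2 = -1/2, a_3 = -1/2, a_4 = -1/24, a_5 = 1/24.

a_(n+2) = [(n+1) a_(n+1) - 2 a_n] / ((n+1)(n+2)); check: a_0 = 1, a_1 = 1, a_2 = -1/2, a_3 = -1/2, a_4 = -1/24, a_5 = 1/24


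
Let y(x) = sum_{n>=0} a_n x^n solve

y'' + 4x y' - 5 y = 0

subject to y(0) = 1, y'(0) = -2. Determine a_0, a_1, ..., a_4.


Ansatz: y(x) = sum_{n>=0} a_n x^n, so y'(x) = sum_{n>=1} n a_n x^(n-1) and y''(x) = sum_{n>=2} n(n-1) a_n x^(n-2).
Substitute into P(x) y'' + Q(x) y' + R(x) y = 0 with P(x) = 1, Q(x) = 4x, R(x) = -5, and match powers of x.
Initial conditions: a_0 = 1, a_1 = -2.
Setting the coefficient of each power of x to zero and solving order by order (substituting the coefficients already found):
  x^0: 2 a_2 - 5 a_0 = 0  ->  2 a_2 = 5 a_0 = 5  ->  a_2 = 5/2
  x^1: 6 a_3 - a_1 = 0  ->  6 a_3 = a_1 = -2  ->  a_3 = -1/3
  x^2: 12 a_4 + 3 a_2 = 0  ->  12 a_4 = -3 a_2 = -15/2  ->  a_4 = -5/8
Truncated series: y(x) = 1 - 2 x + (5/2) x^2 - (1/3) x^3 - (5/8) x^4 + O(x^5).

a_0 = 1; a_1 = -2; a_2 = 5/2; a_3 = -1/3; a_4 = -5/8


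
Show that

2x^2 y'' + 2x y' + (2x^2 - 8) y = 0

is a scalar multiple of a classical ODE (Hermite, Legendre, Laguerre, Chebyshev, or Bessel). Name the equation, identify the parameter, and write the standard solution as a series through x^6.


All three coefficients share the factor 2; dividing through by 2 gives  x^2 y'' + x y' + (x^2 - 4) y = 0.
This matches the Bessel equation x^2 y'' + x y' + (x^2 - nu^2) y = 0 with nu^2 = 4, so nu = 2; the solution bounded at x = 0 is J_2(x).
Frobenius at x = 0: indicial roots ±nu; for r = nu the recurrence k(k + 2nu) c_k = -c_{k-2} gives the standard series J_nu(x) = sum_{k>=0} (-1)^k / (k! (k+nu)!) (x/2)^(2k+nu). Evaluate the first 3 terms:
  k = 0: (-1)^0 / (0! * 2! * 2^2) x^2 = 1/(1*2*4) x^2 = (1/8) x^2
  k = 1: (-1)^1 / (1! * 3! * 2^4) x^4 = -1/(1*6*16) x^4 = (-1/96) x^4
  k = 2: (-1)^2 / (2! * 4! * 2^6) x^6 = 1/(2*24*64) x^6 = (1/3072) x^6
Hence J_2(x) = x^6/3072 - x^4/96 + x^2/8 + ....

J_2(x); series = x^6/3072 - x^4/96 + x^2/8


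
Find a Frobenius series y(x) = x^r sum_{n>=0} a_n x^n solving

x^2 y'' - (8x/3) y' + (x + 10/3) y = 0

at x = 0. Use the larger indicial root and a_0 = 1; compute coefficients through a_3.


Write in Frobenius form y'' + (p(x)/x) y' + (q(x)/x^2) y = 0:
  p(x) = -8/3,  q(x) = x + 10/3.
Indicial equation: r(r-1) + (-8/3) r + (10/3) = 0 -> roots r_1 = 2, r_2 = 5/3.
Take r = r_1 = 2. Let y(x) = x^r sum_{n>=0} a_n x^n with a_0 = 1.
Substitute y = x^r sum a_n x^n and match x^{r+n}. The recurrence is
  D(n) a_n + 1 a_{n-1} = 0,  where D(n) = (r+n)(r+n-1) + (-8/3)(r+n) + (10/3).
  a_n = -1 / D(n) * a_{n-1}.
Since the indicial polynomial factors as (r - r_1)(r - r_2), D(n) = (r_1 + n - r_1)(r_1 + n - r_2) = n(n + 1/3).
Evaluating step by step (a_0 = 1):
  n = 1: D(1) = 1(1 + 1/3) = 4/3; numerator = -1(1) = -1; a_1 = (-1)/(4/3) = -3/4
  n = 2: D(2) = 2(2 + 1/3) = 14/3; numerator = -1(-3/4) = 3/4; a_2 = (3/4)/(14/3) = 9/56
  n = 3: D(3) = 3(3 + 1/3) = 10; numerator = -1(9/56) = -9/56; a_3 = (-9/56)/(10) = -9/560

r = 2; a_0 = 1; a_1 = -3/4; a_2 = 9/56; a_3 = -9/560


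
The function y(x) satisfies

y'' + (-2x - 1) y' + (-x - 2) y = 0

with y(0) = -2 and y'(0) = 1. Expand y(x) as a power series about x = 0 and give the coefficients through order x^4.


Ansatz: y(x) = sum_{n>=0} a_n x^n, so y'(x) = sum_{n>=1} n a_n x^(n-1) and y''(x) = sum_{n>=2} n(n-1) a_n x^(n-2).
Substitute into P(x) y'' + Q(x) y' + R(x) y = 0 with P(x) = 1, Q(x) = -2x - 1, R(x) = -x - 2, and match powers of x.
Initial conditions: a_0 = -2, a_1 = 1.
Setting the coefficient of each power of x to zero and solving order by order (substituting the coefficients already found):
  x^0: 2 a_2 - a_1 - 2 a_0 = 0  ->  2 a_2 = a_1 + 2 a_0 = -3  ->  a_2 = -3/2
  x^1: 6 a_3 - 2 a_2 - 4 a_1 - a_0 = 0  ->  6 a_3 = 2 a_2 + 4 a_1 + a_0 = -1  ->  a_3 = -1/6
  x^2: 12 a_4 - 3 a_3 - 6 a_2 - a_1 = 0  ->  12 a_4 = 3 a_3 + 6 a_2 + a_1 = -17/2  ->  a_4 = -17/24
Truncated series: y(x) = -2 + x - (3/2) x^2 - (1/6) x^3 - (17/24) x^4 + O(x^5).

a_0 = -2; a_1 = 1; a_2 = -3/2; a_3 = -1/6; a_4 = -17/24


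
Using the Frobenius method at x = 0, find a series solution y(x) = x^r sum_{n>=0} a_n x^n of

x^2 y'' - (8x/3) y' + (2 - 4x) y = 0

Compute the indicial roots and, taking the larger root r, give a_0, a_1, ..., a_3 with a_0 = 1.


Write in Frobenius form y'' + (p(x)/x) y' + (q(x)/x^2) y = 0:
  p(x) = -8/3,  q(x) = 2 - 4x.
Indicial equation: r(r-1) + (-8/3) r + (2) = 0 -> roots r_1 = 3, r_2 = 2/3.
Take r = r_1 = 3. Let y(x) = x^r sum_{n>=0} a_n x^n with a_0 = 1.
Substitute y = x^r sum a_n x^n and match x^{r+n}. The recurrence is
  D(n) a_n - 4 a_{n-1} = 0,  where D(n) = (r+n)(r+n-1) + (-8/3)(r+n) + (2).
  a_n = 4 / D(n) * a_{n-1}.
Since the indicial polynomial factors as (r - r_1)(r - r_2), D(n) = (r_1 + n - r_1)(r_1 + n - r_2) = n(n + 7/3).
Evaluating step by step (a_0 = 1):
  n = 1: D(1) = 1(1 + 7/3) = 10/3; numerator = 4(1) = 4; a_1 = (4)/(10/3) = 6/5
  n = 2: D(2) = 2(2 + 7/3) = 26/3; numerator = 4(6/5) = 24/5; a_2 = (24/5)/(26/3) = 36/65
  n = 3: D(3) = 3(3 + 7/3) = 16; numerator = 4(36/65) = 144/65; a_3 = (144/65)/(16) = 9/65

r = 3; a_0 = 1; a_1 = 6/5; a_2 = 36/65; a_3 = 9/65


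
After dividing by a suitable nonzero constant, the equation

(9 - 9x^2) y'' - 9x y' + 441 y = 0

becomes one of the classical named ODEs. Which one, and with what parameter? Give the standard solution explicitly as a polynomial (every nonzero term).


All three coefficients share the factor 9; dividing through by 9 gives  (1 - x^2) y'' - x y' + 49 y = 0.
This matches the Chebyshev equation (1 - x^2) y'' - x y' + n^2 y = 0 (note the -x y' term, not -2x y') with n^2 = 49, so n = 7; the polynomial solution is T_7(x).
With y = sum_k a_k x^k, matching x^k gives (k+2)(k+1) a_{k+2} = (k^2 - n^2) a_k = (k - 7)(k + 7) a_k. The right side vanishes at k = 7, so the series with the parity of 7 terminates at degree 7.
Standard normalization: leading coefficient of T_n is 2^(n-1), so a_7 = 2^6 = 64. Work downward with a_k = (k+1)(k+2) a_{k+2} / ((k - 7)(k + 7)):
  a_5 = (6)(7)(64) / ((5 - 7)(5 + 7)) = 2688/(-24) = -112
  a_3 = (4)(5)(-112) / ((3 - 7)(3 + 7)) = -2240/(-40) = 56
  a_1 = (2)(3)(56) / ((1 - 7)(1 + 7)) = 336/(-48) = -7
Hence T_7(x) = 64 x^7 - 112 x^5 + 56 x^3 - 7 x.

T_7(x); series = 64 x^7 - 112 x^5 + 56 x^3 - 7 x
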